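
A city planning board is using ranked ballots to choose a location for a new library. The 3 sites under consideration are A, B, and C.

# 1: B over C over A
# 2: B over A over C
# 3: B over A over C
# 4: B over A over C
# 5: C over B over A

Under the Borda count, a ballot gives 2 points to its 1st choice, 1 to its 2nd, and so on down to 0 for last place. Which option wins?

Borda scores:
  A: 0 + 1 + 1 + 1 + 0 = 3
  B: 2 + 2 + 2 + 2 + 1 = 9
  C: 1 + 0 + 0 + 0 + 2 = 3
B has the highest total.

B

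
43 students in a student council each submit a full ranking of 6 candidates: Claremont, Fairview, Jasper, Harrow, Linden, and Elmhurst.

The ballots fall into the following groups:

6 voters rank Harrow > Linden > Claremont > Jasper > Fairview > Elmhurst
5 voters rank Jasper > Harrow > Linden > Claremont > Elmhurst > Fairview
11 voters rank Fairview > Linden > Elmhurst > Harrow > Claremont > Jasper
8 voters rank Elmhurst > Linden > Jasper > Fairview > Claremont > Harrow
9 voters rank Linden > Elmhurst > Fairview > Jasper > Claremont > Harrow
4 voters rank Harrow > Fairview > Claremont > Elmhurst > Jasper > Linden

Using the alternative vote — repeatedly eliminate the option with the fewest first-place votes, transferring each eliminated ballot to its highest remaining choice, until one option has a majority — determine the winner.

Linden

Round 1: Fairview 11, Harrow 10, Linden 9, Elmhurst 8, Jasper 5, Claremont 0. Claremont has the fewest and is eliminated.
Round 2: Fairview 11, Harrow 10, Linden 9, Elmhurst 8, Jasper 5. Jasper has the fewest and is eliminated.
Round 3: Harrow 15, Fairview 11, Linden 9, Elmhurst 8. Elmhurst has the fewest and is eliminated.
Round 4: Linden 17, Harrow 15, Fairview 11. Fairview has the fewest and is eliminated.
Round 5: Linden 28, Harrow 15. Linden has a majority.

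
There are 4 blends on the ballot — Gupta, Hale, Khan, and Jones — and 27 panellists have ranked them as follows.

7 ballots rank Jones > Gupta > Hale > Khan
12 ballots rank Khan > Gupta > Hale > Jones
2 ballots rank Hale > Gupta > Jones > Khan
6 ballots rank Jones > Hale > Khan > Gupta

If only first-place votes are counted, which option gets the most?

Jones

First-place vote totals:
  Gupta: 0
  Hale: 2
  Khan: 12
  Jones: 13
Jones has the most first-place votes.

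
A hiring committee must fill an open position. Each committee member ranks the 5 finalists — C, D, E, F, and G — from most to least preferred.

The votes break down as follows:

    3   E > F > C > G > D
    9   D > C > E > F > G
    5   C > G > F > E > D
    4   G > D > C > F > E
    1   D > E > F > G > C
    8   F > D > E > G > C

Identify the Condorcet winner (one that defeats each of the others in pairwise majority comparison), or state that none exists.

No Condorcet winner

Head-to-head results (30 voters total):
C vs D: D wins 22–8.
C vs E: C wins 18–12.
C vs F: C wins 18–12.
C vs G: C wins 17–13.
D vs E: D wins 22–8.
D vs F: F wins 16–14.
D vs G: D wins 18–12.
E vs F: F wins 17–13.
E vs G: E wins 21–9.
F vs G: F wins 21–9.
No candidate beats all others: C beats F beats D beats C, a majority cycle.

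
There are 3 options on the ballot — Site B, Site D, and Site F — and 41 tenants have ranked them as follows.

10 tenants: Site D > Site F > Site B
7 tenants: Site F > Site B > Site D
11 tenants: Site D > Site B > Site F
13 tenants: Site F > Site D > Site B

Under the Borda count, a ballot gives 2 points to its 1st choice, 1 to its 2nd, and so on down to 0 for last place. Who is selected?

Site D

Borda scores:
  Site B: 10·0 + 7·1 + 11·1 + 13·0 = 18
  Site D: 10·2 + 7·0 + 11·2 + 13·1 = 55
  Site F: 10·1 + 7·2 + 11·0 + 13·2 = 50
Site D has the highest total.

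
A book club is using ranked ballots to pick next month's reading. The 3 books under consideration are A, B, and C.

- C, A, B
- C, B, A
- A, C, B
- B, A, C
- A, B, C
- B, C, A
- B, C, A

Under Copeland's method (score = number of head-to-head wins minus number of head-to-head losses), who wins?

Pairwise results:
  A vs B: B wins 4–3.
  A vs C: C wins 4–3.
  B vs C: B wins 4–3.
Copeland scores (wins − losses):
  A: 0 − 2 = -2
  B: 2 − 0 = 2
  C: 1 − 1 = 0
B has the best Copeland score.

B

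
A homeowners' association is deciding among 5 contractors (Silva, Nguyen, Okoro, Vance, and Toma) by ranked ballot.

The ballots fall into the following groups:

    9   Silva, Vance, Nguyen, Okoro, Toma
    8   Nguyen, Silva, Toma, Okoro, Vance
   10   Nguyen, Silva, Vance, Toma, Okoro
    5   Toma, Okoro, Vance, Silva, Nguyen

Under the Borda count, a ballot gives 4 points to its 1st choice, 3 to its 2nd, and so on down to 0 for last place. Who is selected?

Borda scores:
  Silva: 9·4 + 8·3 + 10·3 + 5·1 = 95
  Nguyen: 9·2 + 8·4 + 10·4 + 5·0 = 90
  Okoro: 9·1 + 8·1 + 10·0 + 5·3 = 32
  Vance: 9·3 + 8·0 + 10·2 + 5·2 = 57
  Toma: 9·0 + 8·2 + 10·1 + 5·4 = 46
Silva has the highest total.

Silva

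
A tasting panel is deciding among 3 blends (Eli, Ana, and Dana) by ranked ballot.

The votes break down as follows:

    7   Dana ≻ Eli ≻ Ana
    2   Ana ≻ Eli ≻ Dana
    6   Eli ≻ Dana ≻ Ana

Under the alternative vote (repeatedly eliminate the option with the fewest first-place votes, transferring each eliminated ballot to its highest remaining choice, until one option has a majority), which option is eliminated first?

Ana

Round 1: Dana 7, Eli 6, Ana 2. Ana has the fewest and is eliminated.
Round 2: Eli 8, Dana 7. Eli has a majority.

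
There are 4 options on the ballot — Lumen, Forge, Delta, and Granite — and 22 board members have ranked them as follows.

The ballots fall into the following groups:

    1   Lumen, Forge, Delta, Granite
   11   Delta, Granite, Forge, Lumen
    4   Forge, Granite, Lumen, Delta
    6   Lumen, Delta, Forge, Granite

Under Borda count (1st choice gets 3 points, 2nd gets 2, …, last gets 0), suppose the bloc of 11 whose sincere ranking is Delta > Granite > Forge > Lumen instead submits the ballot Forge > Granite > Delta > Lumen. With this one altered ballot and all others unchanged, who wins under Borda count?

Forge

Borda totals with the altered ballot: Lumen 25, Forge 53, Delta 24, Granite 30.
The switch changes the winner from Delta to Forge.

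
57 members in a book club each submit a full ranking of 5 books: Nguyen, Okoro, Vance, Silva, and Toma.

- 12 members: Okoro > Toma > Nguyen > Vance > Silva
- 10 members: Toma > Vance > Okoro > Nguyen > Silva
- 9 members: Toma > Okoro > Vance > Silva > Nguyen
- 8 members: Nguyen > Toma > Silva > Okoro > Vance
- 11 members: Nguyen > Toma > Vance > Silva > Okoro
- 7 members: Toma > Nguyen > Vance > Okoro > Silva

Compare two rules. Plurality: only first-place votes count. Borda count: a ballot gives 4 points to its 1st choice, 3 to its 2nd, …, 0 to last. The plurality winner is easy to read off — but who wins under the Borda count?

Plurality first-place counts: Nguyen 19, Okoro 12, Vance 0, Silva 0, Toma 26 → Toma.
Borda totals: Nguyen 131, Okoro 110, Vance 96, Silva 36, Toma 197 → Toma.

Toma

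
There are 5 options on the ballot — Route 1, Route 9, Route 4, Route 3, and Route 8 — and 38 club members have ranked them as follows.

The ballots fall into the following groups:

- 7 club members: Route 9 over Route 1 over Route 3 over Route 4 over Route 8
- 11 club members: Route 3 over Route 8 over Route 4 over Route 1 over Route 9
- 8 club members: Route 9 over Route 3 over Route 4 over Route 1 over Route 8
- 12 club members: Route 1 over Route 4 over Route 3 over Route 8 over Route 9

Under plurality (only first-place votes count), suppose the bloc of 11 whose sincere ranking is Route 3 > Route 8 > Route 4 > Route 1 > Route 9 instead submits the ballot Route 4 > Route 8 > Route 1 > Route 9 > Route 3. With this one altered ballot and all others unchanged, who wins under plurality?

Route 9

First-place totals with the altered ballot: Route 1 12, Route 9 15, Route 4 11, Route 3 0, Route 8 0.
The winner is unchanged: still Route 9.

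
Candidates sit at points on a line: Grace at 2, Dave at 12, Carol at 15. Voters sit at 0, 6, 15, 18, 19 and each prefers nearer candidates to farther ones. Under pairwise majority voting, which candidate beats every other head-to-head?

With single-peaked preferences on a line, the Condorcet winner is the candidate closest to the median voter.
The median voter (position 15) is closest to Carol at 15.
Check: Carol vs Grace — voters closer to Carol: 3 of 5.

Carol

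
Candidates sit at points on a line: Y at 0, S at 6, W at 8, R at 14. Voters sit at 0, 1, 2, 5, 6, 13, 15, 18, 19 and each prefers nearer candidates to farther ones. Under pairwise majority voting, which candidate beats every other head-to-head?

S

With single-peaked preferences on a line, the Condorcet winner is the candidate closest to the median voter.
The median voter (position 6) is closest to S at 6.
Check: S vs R — voters closer to S: 5 of 9.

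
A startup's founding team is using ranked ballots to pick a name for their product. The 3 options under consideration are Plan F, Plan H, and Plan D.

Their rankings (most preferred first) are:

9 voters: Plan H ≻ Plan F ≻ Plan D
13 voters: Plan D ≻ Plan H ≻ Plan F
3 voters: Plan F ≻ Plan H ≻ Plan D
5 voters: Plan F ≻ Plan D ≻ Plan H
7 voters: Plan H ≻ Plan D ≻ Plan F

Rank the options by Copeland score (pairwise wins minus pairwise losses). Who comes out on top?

Pairwise results:
  Plan F vs Plan H: Plan H wins 29–8.
  Plan F vs Plan D: Plan D wins 20–17.
  Plan H vs Plan D: Plan H wins 19–18.
Copeland scores (wins − losses):
  Plan F: 0 − 2 = -2
  Plan H: 2 − 0 = 2
  Plan D: 1 − 1 = 0
Plan H has the best Copeland score.

Plan H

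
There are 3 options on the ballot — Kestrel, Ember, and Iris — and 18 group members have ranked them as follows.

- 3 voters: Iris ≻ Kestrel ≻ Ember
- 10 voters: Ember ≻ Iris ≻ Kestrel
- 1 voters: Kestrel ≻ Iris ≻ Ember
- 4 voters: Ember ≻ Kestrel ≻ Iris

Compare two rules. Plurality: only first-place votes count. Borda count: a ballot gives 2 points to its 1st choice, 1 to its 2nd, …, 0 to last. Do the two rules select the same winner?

Plurality first-place counts: Kestrel 1, Ember 14, Iris 3 → Ember.
Borda totals: Kestrel 9, Ember 28, Iris 17 → Ember.
The two rules agree on Ember.

Yes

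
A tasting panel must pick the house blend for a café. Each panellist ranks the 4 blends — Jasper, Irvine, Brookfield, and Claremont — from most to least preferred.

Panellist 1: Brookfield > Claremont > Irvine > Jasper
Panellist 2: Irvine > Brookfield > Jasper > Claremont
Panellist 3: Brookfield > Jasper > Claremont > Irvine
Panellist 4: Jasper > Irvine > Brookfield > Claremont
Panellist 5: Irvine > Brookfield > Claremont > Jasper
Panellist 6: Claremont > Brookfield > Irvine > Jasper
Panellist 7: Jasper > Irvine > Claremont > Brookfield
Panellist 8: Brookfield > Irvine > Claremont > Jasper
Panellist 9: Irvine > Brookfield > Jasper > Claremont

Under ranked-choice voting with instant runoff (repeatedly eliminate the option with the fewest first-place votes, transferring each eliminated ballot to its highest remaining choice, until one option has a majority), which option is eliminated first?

Claremont

Round 1: Irvine 3, Brookfield 3, Jasper 2, Claremont 1. Claremont has the fewest and is eliminated.
Round 2: Brookfield 4, Irvine 3, Jasper 2. Jasper has the fewest and is eliminated.
Round 3: Irvine 5, Brookfield 4. Irvine has a majority.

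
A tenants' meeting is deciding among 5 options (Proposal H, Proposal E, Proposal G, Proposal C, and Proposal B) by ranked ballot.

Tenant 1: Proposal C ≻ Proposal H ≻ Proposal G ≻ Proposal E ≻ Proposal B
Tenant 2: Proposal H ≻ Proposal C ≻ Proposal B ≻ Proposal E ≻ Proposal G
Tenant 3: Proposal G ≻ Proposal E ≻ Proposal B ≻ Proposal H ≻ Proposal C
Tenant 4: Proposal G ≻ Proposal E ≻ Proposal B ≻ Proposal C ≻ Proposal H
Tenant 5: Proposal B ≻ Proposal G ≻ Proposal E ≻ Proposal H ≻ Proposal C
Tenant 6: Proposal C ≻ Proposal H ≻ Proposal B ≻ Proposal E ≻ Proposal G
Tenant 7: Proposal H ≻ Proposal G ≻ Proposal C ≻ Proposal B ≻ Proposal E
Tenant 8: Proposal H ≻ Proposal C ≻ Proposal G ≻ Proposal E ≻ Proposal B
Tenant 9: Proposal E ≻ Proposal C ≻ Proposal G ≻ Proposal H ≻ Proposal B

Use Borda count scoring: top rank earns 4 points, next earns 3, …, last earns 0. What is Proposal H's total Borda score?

Borda scores:
  Proposal H: 3 + 4 + 1 + 0 + 1 + 3 + 4 + 4 + 1 = 21
  Proposal E: 1 + 1 + 3 + 3 + 2 + 1 + 0 + 1 + 4 = 16
  Proposal G: 2 + 0 + 4 + 4 + 3 + 0 + 3 + 2 + 2 = 20
  Proposal C: 4 + 3 + 0 + 1 + 0 + 4 + 2 + 3 + 3 = 20
  Proposal B: 0 + 2 + 2 + 2 + 4 + 2 + 1 + 0 + 0 = 13

21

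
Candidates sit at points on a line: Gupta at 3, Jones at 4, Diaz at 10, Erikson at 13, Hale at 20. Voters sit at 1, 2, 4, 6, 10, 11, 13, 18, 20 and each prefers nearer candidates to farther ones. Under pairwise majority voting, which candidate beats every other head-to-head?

Diaz

With single-peaked preferences on a line, the Condorcet winner is the candidate closest to the median voter.
The median voter (position 10) is closest to Diaz at 10.
Check: Diaz vs Hale — voters closer to Diaz: 7 of 9.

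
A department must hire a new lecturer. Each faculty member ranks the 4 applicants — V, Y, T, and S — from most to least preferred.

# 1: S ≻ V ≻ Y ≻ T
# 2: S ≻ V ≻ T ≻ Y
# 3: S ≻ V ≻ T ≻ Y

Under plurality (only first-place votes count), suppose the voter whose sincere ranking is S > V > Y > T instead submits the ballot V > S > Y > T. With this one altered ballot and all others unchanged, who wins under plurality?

S

First-place totals with the altered ballot: V 1, Y 0, T 0, S 2.
The winner is unchanged: still S.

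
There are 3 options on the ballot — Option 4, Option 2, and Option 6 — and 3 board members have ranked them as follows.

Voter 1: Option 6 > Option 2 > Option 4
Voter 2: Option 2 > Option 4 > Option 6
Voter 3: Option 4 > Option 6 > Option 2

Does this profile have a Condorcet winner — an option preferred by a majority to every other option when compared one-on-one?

Head-to-head results (3 voters total):
Option 4 vs Option 2: Option 2 wins 2–1.
Option 4 vs Option 6: Option 4 wins 2–1.
Option 2 vs Option 6: Option 6 wins 2–1.
No candidate beats all others: Option 4 beats Option 6 beats Option 2 beats Option 4, a majority cycle.

No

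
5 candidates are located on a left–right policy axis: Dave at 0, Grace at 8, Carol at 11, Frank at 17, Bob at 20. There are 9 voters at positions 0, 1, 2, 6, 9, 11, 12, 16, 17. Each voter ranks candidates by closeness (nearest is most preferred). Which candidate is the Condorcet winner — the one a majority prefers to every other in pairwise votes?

Grace

With single-peaked preferences on a line, the Condorcet winner is the candidate closest to the median voter.
The median voter (position 9) is closest to Grace at 8.
Check: Grace vs Bob — voters closer to Grace: 7 of 9.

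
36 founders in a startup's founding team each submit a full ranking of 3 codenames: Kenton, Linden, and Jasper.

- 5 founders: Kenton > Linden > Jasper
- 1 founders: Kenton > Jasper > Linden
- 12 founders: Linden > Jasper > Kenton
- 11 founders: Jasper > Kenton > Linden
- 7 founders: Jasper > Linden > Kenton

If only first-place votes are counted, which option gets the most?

Jasper

First-place vote totals:
  Kenton: 6
  Linden: 12
  Jasper: 18
Jasper has the most first-place votes.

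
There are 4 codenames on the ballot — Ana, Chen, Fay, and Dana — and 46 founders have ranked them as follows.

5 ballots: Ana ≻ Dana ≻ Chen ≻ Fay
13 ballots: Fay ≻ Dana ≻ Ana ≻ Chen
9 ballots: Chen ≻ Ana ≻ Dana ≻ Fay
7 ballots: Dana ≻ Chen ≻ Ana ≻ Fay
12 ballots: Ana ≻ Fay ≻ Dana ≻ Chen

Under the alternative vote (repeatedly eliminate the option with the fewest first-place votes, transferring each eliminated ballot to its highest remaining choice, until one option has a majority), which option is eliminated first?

Round 1: Ana 17, Fay 13, Chen 9, Dana 7. Dana has the fewest and is eliminated.
Round 2: Ana 17, Chen 16, Fay 13. Fay has the fewest and is eliminated.
Round 3: Ana 30, Chen 16. Ana has a majority.

Dana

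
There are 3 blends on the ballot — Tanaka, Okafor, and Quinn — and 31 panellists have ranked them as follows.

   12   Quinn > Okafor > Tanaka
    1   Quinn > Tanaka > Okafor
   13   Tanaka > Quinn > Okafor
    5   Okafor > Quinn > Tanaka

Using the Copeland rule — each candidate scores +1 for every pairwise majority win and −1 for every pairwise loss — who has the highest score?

Pairwise results:
  Tanaka vs Okafor: Okafor wins 17–14.
  Tanaka vs Quinn: Quinn wins 18–13.
  Okafor vs Quinn: Quinn wins 26–5.
Copeland scores (wins − losses):
  Tanaka: 0 − 2 = -2
  Okafor: 1 − 1 = 0
  Quinn: 2 − 0 = 2
Quinn has the best Copeland score.

Quinn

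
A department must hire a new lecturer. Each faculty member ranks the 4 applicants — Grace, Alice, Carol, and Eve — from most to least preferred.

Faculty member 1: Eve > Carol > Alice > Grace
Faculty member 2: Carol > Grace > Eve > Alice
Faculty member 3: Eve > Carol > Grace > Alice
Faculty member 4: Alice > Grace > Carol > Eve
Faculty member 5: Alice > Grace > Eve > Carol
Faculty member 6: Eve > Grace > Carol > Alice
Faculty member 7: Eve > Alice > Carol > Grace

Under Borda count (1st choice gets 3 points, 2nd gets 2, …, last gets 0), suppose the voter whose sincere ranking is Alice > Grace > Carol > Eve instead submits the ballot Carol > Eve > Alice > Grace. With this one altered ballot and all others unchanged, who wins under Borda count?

Eve

Borda totals with the altered ballot: Grace 7, Alice 7, Carol 12, Eve 16.
The winner is unchanged: still Eve.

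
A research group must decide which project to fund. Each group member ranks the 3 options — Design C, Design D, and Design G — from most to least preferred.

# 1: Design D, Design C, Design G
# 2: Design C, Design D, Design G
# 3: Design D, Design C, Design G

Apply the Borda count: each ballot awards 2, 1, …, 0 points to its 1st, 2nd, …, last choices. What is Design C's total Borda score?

4

Borda scores:
  Design C: 1 + 2 + 1 = 4
  Design D: 2 + 1 + 2 = 5
  Design G: 0 + 0 + 0 = 0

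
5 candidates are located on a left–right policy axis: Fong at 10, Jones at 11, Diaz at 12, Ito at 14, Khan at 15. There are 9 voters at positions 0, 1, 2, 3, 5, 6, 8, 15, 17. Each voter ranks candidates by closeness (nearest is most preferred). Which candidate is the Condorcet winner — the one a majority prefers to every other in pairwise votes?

Fong

With single-peaked preferences on a line, the Condorcet winner is the candidate closest to the median voter.
The median voter (position 5) is closest to Fong at 10.
Check: Fong vs Jones — voters closer to Fong: 7 of 9.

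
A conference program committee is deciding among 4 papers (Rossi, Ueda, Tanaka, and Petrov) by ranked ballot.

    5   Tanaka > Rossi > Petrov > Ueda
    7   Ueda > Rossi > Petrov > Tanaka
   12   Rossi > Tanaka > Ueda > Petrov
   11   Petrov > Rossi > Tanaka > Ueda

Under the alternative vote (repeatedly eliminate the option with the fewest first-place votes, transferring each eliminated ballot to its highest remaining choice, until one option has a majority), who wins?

Rossi

Round 1: Rossi 12, Petrov 11, Ueda 7, Tanaka 5. Tanaka has the fewest and is eliminated.
Round 2: Rossi 17, Petrov 11, Ueda 7. Ueda has the fewest and is eliminated.
Round 3: Rossi 24, Petrov 11. Rossi has a majority.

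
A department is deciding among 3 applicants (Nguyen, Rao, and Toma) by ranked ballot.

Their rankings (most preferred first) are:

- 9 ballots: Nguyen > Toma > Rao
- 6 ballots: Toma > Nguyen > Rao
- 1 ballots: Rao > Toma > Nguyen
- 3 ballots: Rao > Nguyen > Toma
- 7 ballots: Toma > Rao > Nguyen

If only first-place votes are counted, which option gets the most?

Toma

First-place vote totals:
  Nguyen: 9
  Rao: 4
  Toma: 13
Toma has the most first-place votes.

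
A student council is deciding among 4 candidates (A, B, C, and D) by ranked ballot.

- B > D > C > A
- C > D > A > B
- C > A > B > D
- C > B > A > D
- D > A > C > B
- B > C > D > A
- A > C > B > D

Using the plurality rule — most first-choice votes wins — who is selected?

C

First-place vote totals:
  A: 1
  B: 2
  C: 3
  D: 1
C has the most first-place votes.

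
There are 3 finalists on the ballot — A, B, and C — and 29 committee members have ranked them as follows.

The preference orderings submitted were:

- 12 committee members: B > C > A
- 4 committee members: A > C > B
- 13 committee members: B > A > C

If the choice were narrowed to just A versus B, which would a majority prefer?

Ballots ranking A above B: 4.
Ballots ranking B above A: 12+13 = 25.
B wins the head-to-head, 25–4.

B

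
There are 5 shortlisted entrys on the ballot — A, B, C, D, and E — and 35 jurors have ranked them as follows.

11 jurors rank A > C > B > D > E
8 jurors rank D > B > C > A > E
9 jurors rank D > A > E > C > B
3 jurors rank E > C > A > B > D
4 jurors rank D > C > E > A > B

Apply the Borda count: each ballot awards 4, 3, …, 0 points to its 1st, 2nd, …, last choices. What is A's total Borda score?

Borda scores:
  A: 11·4 + 8·1 + 9·3 + 3·2 + 4·1 = 89
  B: 11·2 + 8·3 + 9·0 + 3·1 + 4·0 = 49
  C: 11·3 + 8·2 + 9·1 + 3·3 + 4·3 = 79
  D: 11·1 + 8·4 + 9·4 + 3·0 + 4·4 = 95
  E: 11·0 + 8·0 + 9·2 + 3·4 + 4·2 = 38

89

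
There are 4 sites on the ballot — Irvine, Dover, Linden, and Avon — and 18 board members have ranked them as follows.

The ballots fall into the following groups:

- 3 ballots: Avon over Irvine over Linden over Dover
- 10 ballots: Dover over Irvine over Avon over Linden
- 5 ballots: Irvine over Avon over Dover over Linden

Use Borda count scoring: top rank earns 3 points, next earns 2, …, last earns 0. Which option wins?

Borda scores:
  Irvine: 3·2 + 10·2 + 5·3 = 41
  Dover: 3·0 + 10·3 + 5·1 = 35
  Linden: 3·1 + 10·0 + 5·0 = 3
  Avon: 3·3 + 10·1 + 5·2 = 29
Irvine has the highest total.

Irvine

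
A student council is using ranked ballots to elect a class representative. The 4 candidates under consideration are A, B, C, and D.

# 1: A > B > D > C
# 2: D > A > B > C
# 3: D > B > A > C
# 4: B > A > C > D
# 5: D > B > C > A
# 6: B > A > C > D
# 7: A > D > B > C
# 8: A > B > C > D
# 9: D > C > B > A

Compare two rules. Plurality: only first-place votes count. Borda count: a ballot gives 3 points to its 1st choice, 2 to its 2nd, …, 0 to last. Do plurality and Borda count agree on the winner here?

No

Plurality first-place counts: A 3, B 2, C 0, D 4 → D.
Borda totals: A 16, B 17, C 6, D 15 → B.
The two rules disagree: plurality picks D, Borda picks B.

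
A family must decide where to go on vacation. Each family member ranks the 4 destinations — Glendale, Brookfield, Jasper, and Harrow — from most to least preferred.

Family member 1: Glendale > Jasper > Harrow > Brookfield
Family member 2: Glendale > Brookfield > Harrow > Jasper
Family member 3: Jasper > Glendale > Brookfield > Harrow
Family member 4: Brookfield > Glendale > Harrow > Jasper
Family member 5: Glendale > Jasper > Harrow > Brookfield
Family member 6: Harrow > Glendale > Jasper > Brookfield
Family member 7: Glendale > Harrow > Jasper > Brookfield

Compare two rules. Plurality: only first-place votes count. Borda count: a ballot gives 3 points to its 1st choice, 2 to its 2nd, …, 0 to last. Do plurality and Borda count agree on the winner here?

Plurality first-place counts: Glendale 4, Brookfield 1, Jasper 1, Harrow 1 → Glendale.
Borda totals: Glendale 18, Brookfield 6, Jasper 9, Harrow 9 → Glendale.
The two rules agree on Glendale.

Yes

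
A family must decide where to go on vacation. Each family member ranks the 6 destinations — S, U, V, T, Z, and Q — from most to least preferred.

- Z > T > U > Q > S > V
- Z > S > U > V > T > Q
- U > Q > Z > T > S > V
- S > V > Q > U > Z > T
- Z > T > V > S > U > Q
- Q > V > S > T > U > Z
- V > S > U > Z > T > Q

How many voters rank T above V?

3

Ballots ranking T above V: 3.
Ballots ranking V above T: 4.
So 3 of 7 voters prefer T to V.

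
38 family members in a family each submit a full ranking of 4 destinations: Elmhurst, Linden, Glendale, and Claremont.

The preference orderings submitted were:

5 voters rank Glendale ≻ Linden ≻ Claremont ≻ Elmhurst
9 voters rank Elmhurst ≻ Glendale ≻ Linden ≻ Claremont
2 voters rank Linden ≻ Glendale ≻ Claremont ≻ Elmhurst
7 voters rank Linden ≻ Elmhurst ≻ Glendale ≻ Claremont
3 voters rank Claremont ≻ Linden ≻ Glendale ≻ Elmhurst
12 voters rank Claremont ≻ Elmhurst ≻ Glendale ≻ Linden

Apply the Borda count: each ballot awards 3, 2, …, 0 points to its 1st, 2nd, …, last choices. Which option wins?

Borda scores:
  Elmhurst: 5·0 + 9·3 + 2·0 + 7·2 + 3·0 + 12·2 = 65
  Linden: 5·2 + 9·1 + 2·3 + 7·3 + 3·2 + 12·0 = 52
  Glendale: 5·3 + 9·2 + 2·2 + 7·1 + 3·1 + 12·1 = 59
  Claremont: 5·1 + 9·0 + 2·1 + 7·0 + 3·3 + 12·3 = 52
Elmhurst has the highest total.

Elmhurst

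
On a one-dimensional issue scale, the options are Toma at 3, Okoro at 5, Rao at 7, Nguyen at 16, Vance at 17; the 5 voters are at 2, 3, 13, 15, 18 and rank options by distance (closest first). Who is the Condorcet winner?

Nguyen

With single-peaked preferences on a line, the Condorcet winner is the candidate closest to the median voter.
The median voter (position 13) is closest to Nguyen at 16.
Check: Nguyen vs Toma — voters closer to Nguyen: 3 of 5.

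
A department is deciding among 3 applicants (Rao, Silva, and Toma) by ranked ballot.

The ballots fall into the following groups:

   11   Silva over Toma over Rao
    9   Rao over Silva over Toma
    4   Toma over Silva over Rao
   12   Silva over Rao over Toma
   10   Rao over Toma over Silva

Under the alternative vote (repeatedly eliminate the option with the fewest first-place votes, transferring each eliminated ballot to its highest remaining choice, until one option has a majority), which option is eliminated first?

Toma

Round 1: Silva 23, Rao 19, Toma 4. Toma has the fewest and is eliminated.
Round 2: Silva 27, Rao 19. Silva has a majority.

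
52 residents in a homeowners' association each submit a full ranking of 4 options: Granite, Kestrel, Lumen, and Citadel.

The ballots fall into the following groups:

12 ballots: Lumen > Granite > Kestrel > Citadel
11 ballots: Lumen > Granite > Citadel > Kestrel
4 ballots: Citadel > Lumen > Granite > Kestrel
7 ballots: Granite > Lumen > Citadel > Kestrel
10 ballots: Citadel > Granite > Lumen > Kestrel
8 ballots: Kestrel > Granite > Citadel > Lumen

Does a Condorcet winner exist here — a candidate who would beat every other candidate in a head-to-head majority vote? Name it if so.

Lumen

Head-to-head results (52 voters total):
Granite vs Kestrel: Granite wins 44–8.
Granite vs Lumen: Lumen wins 27–25.
Granite vs Citadel: Granite wins 38–14.
Kestrel vs Lumen: Lumen wins 44–8.
Kestrel vs Citadel: Citadel wins 32–20.
Lumen vs Citadel: Lumen wins 30–22.
Lumen beats each rival — Granite (27–25), Kestrel (44–8), Citadel (30–22) — so Lumen is the Condorcet winner.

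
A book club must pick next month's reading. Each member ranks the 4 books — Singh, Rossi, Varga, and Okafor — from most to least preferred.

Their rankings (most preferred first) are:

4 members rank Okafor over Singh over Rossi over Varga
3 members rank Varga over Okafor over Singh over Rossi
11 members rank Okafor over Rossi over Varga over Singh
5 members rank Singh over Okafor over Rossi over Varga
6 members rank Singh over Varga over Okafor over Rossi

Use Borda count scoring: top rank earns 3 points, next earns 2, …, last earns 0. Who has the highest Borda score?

Okafor

Borda scores:
  Singh: 4·2 + 3·1 + 11·0 + 5·3 + 6·3 = 44
  Rossi: 4·1 + 3·0 + 11·2 + 5·1 + 6·0 = 31
  Varga: 4·0 + 3·3 + 11·1 + 5·0 + 6·2 = 32
  Okafor: 4·3 + 3·2 + 11·3 + 5·2 + 6·1 = 67
Okafor has the highest total.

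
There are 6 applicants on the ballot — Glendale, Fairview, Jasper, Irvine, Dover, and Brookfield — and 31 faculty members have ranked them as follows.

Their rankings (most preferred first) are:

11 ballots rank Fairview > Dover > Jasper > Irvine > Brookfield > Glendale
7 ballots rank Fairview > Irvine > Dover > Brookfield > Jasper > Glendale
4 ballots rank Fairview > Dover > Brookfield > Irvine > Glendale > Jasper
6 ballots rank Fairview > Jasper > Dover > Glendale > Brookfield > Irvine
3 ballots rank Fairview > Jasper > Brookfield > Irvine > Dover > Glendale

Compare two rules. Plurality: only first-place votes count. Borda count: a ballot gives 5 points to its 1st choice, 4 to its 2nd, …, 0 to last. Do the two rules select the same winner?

Plurality first-place counts: Glendale 0, Fairview 31, Jasper 0, Irvine 0, Dover 0, Brookfield 0 → Fairview.
Borda totals: Glendale 16, Fairview 155, Jasper 76, Irvine 64, Dover 102, Brookfield 52 → Fairview.
The two rules agree on Fairview.

Yes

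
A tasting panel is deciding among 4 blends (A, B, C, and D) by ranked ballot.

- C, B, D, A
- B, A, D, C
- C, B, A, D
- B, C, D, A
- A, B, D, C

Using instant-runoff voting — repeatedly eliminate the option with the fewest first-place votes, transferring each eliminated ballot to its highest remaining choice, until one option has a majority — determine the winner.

Round 1: B 2, C 2, A 1, D 0. D has the fewest and is eliminated.
Round 2: B 2, C 2, A 1. A has the fewest and is eliminated.
Round 3: B 3, C 2. B has a majority.

B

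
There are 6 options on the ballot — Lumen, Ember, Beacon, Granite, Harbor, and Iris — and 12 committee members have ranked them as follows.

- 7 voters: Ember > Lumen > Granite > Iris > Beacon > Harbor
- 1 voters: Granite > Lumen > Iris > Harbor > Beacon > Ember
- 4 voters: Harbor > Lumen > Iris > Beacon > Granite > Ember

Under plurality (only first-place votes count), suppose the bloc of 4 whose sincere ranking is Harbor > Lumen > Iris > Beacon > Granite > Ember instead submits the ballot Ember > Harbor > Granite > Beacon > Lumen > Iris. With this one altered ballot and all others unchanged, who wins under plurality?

Ember

First-place totals with the altered ballot: Lumen 0, Ember 11, Beacon 0, Granite 1, Harbor 0, Iris 0.
The winner is unchanged: still Ember.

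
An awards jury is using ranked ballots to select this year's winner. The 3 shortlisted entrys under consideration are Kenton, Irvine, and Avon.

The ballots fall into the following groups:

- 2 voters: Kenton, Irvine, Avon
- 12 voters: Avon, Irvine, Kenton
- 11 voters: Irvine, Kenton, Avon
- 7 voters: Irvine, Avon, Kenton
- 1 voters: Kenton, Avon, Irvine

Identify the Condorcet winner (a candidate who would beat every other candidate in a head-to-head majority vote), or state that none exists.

Head-to-head results (33 voters total):
Kenton vs Irvine: Irvine wins 30–3.
Kenton vs Avon: Avon wins 19–14.
Irvine vs Avon: Irvine wins 20–13.
Irvine beats each rival — Kenton (30–3), Avon (20–13) — so Irvine is the Condorcet winner.

Irvine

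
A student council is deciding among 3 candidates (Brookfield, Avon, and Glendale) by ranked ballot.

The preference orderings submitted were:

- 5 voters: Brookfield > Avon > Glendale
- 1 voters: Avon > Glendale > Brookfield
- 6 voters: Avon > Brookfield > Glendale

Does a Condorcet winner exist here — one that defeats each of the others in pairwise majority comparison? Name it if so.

Head-to-head results (12 voters total):
Brookfield vs Avon: Avon wins 7–5.
Brookfield vs Glendale: Brookfield wins 11–1.
Avon vs Glendale: Avon wins 12–0.
Avon beats each rival — Brookfield (7–5), Glendale (12–0) — so Avon is the Condorcet winner.

Avon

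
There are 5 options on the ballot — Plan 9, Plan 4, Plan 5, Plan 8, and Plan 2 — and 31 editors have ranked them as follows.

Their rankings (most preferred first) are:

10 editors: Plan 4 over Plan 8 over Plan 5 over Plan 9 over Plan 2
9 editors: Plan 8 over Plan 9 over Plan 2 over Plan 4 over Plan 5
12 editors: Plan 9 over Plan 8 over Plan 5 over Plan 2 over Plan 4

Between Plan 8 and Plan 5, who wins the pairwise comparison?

Ballots ranking Plan 8 above Plan 5: 10+9+12 = 31.
Ballots ranking Plan 5 above Plan 8: 0.
Plan 8 wins the head-to-head, 31–0.

Plan 8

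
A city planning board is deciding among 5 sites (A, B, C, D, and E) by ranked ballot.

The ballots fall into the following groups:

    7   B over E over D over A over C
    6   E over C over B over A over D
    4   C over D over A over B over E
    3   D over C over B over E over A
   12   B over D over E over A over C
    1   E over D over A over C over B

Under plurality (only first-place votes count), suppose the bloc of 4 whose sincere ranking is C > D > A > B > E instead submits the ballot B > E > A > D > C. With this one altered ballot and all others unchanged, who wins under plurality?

First-place totals with the altered ballot: A 0, B 23, C 0, D 3, E 7.
The winner is unchanged: still B.

B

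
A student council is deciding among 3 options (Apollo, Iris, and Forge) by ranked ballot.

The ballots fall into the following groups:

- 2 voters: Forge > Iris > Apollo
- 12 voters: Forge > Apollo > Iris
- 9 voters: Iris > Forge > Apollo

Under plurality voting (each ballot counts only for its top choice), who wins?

First-place vote totals:
  Apollo: 0
  Iris: 9
  Forge: 14
Forge has the most first-place votes.

Forge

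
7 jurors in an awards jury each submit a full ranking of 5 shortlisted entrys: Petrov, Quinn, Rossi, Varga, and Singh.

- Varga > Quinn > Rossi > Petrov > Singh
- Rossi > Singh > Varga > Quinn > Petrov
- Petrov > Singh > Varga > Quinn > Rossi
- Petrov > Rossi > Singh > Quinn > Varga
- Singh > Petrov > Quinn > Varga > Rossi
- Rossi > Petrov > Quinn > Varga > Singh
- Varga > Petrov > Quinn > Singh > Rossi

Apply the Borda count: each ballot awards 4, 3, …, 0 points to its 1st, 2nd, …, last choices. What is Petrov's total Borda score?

18

Borda scores:
  Petrov: 1 + 0 + 4 + 4 + 3 + 3 + 3 = 18
  Quinn: 3 + 1 + 1 + 1 + 2 + 2 + 2 = 12
  Rossi: 2 + 4 + 0 + 3 + 0 + 4 + 0 = 13
  Varga: 4 + 2 + 2 + 0 + 1 + 1 + 4 = 14
  Singh: 0 + 3 + 3 + 2 + 4 + 0 + 1 = 13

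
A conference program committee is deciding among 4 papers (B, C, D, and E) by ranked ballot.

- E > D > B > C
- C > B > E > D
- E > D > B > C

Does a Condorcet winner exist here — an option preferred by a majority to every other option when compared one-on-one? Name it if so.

E

Head-to-head results (3 voters total):
B vs C: B wins 2–1.
B vs D: D wins 2–1.
B vs E: E wins 2–1.
C vs D: D wins 2–1.
C vs E: E wins 2–1.
D vs E: E wins 3–0.
E beats each rival — B (2–1), C (2–1), D (3–0) — so E is the Condorcet winner.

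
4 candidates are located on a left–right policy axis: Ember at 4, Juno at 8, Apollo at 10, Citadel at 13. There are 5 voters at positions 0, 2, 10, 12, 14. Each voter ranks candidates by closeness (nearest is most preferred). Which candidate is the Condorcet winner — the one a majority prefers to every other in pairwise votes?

Apollo

With single-peaked preferences on a line, the Condorcet winner is the candidate closest to the median voter.
The median voter (position 10) is closest to Apollo at 10.
Check: Apollo vs Ember — voters closer to Apollo: 3 of 5.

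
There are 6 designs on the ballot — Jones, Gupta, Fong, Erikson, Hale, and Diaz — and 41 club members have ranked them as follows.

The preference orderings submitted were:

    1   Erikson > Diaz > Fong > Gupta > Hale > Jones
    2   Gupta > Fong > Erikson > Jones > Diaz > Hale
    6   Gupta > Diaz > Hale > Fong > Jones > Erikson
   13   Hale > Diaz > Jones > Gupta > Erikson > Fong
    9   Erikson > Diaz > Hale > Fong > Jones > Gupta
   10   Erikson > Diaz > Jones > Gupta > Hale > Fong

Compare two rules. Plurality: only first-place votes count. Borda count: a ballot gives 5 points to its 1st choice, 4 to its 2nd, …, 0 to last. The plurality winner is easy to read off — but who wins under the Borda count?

Plurality first-place counts: Jones 0, Gupta 8, Fong 0, Erikson 20, Hale 13, Diaz 0 → Erikson.
Borda totals: Jones 88, Gupta 88, Fong 41, Erikson 119, Hale 121, Diaz 158 → Diaz.

Diaz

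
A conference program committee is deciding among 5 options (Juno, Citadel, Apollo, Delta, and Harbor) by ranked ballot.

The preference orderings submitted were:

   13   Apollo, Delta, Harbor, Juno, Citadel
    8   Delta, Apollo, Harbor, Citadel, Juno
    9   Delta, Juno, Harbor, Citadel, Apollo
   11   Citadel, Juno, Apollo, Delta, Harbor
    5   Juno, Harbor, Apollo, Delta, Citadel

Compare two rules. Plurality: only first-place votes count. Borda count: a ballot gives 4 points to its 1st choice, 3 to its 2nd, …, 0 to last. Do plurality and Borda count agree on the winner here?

Plurality first-place counts: Juno 5, Citadel 11, Apollo 13, Delta 17, Harbor 0 → Delta.
Borda totals: Juno 93, Citadel 61, Apollo 108, Delta 123, Harbor 75 → Delta.
The two rules agree on Delta.

Yes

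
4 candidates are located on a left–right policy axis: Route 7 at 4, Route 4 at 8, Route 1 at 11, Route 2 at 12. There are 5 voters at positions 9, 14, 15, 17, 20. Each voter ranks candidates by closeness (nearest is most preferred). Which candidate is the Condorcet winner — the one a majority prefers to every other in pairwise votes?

Route 2

With single-peaked preferences on a line, the Condorcet winner is the candidate closest to the median voter.
The median voter (position 15) is closest to Route 2 at 12.
Check: Route 2 vs Route 1 — voters closer to Route 2: 4 of 5.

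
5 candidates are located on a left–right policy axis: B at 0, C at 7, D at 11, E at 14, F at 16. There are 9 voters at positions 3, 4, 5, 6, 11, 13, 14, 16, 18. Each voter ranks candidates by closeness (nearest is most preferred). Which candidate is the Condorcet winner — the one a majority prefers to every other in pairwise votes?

With single-peaked preferences on a line, the Condorcet winner is the candidate closest to the median voter.
The median voter (position 11) is closest to D at 11.
Check: D vs F — voters closer to D: 6 of 9.

D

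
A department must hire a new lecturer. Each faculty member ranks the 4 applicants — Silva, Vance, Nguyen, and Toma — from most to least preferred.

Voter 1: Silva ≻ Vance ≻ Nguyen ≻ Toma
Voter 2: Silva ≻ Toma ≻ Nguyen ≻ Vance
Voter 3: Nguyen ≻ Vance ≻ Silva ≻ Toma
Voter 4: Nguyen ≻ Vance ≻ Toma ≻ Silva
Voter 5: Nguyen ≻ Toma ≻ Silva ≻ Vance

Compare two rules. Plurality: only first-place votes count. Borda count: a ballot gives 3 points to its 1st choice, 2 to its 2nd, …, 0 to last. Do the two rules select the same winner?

Plurality first-place counts: Silva 2, Vance 0, Nguyen 3, Toma 0 → Nguyen.
Borda totals: Silva 8, Vance 6, Nguyen 11, Toma 5 → Nguyen.
The two rules agree on Nguyen.

Yes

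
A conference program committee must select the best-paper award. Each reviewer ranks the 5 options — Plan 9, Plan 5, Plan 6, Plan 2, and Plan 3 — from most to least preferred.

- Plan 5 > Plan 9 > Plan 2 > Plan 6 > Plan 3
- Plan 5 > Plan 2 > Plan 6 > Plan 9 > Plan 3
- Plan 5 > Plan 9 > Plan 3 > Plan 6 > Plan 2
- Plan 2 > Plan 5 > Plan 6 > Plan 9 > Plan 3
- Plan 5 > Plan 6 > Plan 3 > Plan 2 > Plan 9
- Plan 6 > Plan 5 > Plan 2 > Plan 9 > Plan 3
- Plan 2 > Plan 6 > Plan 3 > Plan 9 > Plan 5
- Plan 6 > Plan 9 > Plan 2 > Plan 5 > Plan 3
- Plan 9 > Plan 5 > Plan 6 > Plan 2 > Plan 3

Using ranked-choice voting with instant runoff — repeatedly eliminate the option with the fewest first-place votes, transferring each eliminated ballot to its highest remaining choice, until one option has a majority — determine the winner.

Round 1: Plan 5 4, Plan 6 2, Plan 2 2, Plan 9 1, Plan 3 0. Plan 3 has the fewest and is eliminated.
Round 2: Plan 5 4, Plan 6 2, Plan 2 2, Plan 9 1. Plan 9 has the fewest and is eliminated.
Round 3: Plan 5 5, Plan 6 2, Plan 2 2. Plan 5 has a majority.

Plan 5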